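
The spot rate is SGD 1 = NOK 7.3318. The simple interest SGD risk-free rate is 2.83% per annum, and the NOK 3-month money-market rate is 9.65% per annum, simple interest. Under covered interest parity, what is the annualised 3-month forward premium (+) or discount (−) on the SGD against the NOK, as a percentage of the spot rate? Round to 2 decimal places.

+6.77%

T = 3/12 years.
F = S · g_NOK/g_SGD = 7.3318 × 1.024125/1.007075 = 7.4559290.
Annualised premium = (F − S)/S × (1/T) = (7.4559290 − 7.3318)/7.3318 ÷ (3/12) = 6.77%.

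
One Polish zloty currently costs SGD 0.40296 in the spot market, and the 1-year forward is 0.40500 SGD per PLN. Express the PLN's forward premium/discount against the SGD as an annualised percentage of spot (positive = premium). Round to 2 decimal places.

T = 1 year.
(F − S)/S = (0.40500 − 0.40296)/0.40296 = 0.0050625.
Annualise by dividing by T: 0.0050625 / 1 = 0.005063 → 0.51%.

+0.51%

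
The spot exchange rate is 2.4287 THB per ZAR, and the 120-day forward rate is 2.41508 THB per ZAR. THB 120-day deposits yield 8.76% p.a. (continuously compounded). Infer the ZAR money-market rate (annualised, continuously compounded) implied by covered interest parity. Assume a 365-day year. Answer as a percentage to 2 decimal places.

10.47%

T = 120/365 years.
F/S = 2.41508/2.4287 = 0.9943921 = (growth of THB) / (growth of ZAR).
The THB side grows by e^(0.0876×120/365) = 1.0292187.
So the ZAR growth factor = 1.035023.
r = ln(1.035023)/(120/365) = 0.104705 → 10.47%.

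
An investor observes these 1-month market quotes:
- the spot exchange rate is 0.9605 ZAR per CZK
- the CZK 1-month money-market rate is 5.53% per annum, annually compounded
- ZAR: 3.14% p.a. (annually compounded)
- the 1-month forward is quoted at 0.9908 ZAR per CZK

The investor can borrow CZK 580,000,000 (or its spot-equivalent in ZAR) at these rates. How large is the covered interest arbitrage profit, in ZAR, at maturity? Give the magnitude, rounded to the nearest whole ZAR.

T = 1/12 years.
Invest the CZK and cover forward: 580,000,000 × 1.00449549846 × 0.9908 = ZAR 577,247,401.13.
Convert at spot and invest in ZAR: 580,000,000 × 0.9605 × 1.00257974706 = ZAR 558,527,151.29.
The quoted forward overvalues CZK, so borrow ZAR, buy CZK at spot, deposit the CZK at 5.53%, and sell the proceeds forward at 0.9908.
Profit = 577,247,401.13 − 558,527,151.29 = ZAR 18,720,250.

ZAR 18,720,250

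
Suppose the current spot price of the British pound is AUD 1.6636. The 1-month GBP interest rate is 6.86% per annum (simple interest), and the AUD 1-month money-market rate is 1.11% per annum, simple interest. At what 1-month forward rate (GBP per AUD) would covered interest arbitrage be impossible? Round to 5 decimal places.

0.60398

T = 1/12 years.
AUD accumulates by 1 + 0.0111×1/12 = 1.000925.
Growth of 1 GBP over T: 1 + 0.0686×1/12 = 1.0057167.
So F = 1.6636 × 1.000925 / 1.0057167 = 1.655674 (AUD/GBP).
Quoted the other way: 1/1.655674 = 0.60398 GBP per AUD.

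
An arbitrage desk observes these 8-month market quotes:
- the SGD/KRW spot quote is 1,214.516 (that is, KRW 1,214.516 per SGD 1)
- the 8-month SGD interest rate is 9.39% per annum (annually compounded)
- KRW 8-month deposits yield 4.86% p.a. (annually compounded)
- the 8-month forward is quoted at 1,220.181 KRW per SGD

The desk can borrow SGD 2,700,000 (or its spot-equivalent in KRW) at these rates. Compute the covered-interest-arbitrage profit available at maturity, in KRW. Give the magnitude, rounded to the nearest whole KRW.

KRW 113,027,321

T = 8/12 years.
Route A — deposit SGD, sell forward: 2,700,000 × 1.061659087533 × 1220.181 = KRW 3,497,623,867.13.
Route B — convert at spot, deposit KRW: 2,700,000 × 1214.516 × 1.032143073027 = KRW 3,384,596,546.50.
The quoted forward overvalues SGD, so borrow KRW, buy SGD at spot, deposit the SGD at 9.39%, and sell the proceeds forward at 1,220.181.
Arbitrage profit = |3,497,623,867.13 − 3,384,596,546.50| = KRW 113,027,321.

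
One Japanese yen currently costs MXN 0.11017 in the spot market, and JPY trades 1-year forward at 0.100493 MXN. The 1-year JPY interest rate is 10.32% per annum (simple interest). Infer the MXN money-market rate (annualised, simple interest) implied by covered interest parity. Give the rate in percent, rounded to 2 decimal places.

0.63%

T = 1 year.
F/S = 0.100493/0.11017 = 0.9121630 = (growth of MXN) / (growth of JPY).
JPY growth factor: 1 + 0.1032×1 = 1.103200.
So the MXN growth factor = 1.0062982.
r = (1.0062982 − 1)/1 = 0.006298 → 0.63%.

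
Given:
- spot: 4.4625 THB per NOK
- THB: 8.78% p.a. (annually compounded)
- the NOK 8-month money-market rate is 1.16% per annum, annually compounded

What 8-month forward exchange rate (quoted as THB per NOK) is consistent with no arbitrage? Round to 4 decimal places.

4.6839

T = 8/12 years.
THB growth factor: (1 + 0.0878)^(8/12) = 1.0577086.
NOK accumulates by (1 + 0.0116)^(8/12) = 1.0077185.
Forward (THB per NOK) = 4.4625 × 1.0577086 / 1.0077185 = 4.683872.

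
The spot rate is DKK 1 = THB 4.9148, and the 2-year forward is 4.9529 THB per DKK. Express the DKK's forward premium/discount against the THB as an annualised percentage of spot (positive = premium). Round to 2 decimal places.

T = 2 years.
Period premium: (4.9529 − 4.9148)/4.9148 = 0.0077521.
Annualise by dividing by T: 0.0077521 / 2 = 0.003876 → 0.39%.

+0.39%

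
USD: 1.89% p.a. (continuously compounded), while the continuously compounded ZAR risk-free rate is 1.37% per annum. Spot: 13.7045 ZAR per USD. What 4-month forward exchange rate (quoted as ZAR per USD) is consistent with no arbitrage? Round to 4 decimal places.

T = 4/12 years.
ZAR accumulates by e^(0.0137×4/12) = 1.00457711.
Growth of 1 USD over T: e^(0.0189×4/12) = 1.00631989.
CIP: F = S · (grow ZAR)/(grow USD) = 13.7045 × 1.00457711/1.00631989 = 13.680766 ZAR per USD.

13.6808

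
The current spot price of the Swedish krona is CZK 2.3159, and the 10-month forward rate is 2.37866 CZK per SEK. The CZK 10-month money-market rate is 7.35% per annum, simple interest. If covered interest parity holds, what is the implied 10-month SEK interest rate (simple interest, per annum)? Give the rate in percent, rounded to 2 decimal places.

3.99%

T = 10/12 years.
F/S = 2.37866/2.3159 = 1.0270996 = (growth of CZK) / (growth of SEK).
CZK growth factor: 1 + 0.0735×10/12 = 1.061250.
Hence g_SEK = 1.0332494.
(1.0332494 − 1)/T = 0.039899, i.e. 3.99%.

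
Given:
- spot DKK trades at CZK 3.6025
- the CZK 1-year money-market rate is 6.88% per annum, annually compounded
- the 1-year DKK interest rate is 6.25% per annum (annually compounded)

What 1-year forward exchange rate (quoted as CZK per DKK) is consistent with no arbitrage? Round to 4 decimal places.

T = 1 year.
CZK growth factor: (1 + 0.0688)^1 = 1.068800.
DKK accumulates by (1 + 0.0625)^1 = 1.062500.
Forward (CZK per DKK) = 3.6025 × 1.068800 / 1.062500 = 3.623861.

3.6239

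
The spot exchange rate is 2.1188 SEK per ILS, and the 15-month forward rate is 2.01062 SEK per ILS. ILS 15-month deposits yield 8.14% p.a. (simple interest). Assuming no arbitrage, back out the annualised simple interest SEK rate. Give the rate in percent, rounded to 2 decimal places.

3.64%

T = 15/12 years.
CIP gives F = S · g_SEK/g_ILS, so g_SEK/g_ILS = 2.01062/2.1188 = 0.9489428.
ILS growth factor: 1 + 0.0814×15/12 = 1.101750.
Hence g_SEK = 1.0454977.
(1.0454977 − 1)/T = 0.036398, i.e. 3.64%.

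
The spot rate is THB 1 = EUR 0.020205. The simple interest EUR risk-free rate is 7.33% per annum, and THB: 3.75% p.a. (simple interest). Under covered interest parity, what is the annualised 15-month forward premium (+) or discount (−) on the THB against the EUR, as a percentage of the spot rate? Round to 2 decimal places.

T = 15/12 years.
CIP forward (EUR per THB) = 0.020205 × 1.091625/1.046875 = 0.021068688.
(F − S)/S ÷ T = (0.021068688 − 0.020205)/0.020205/(15/12) = 0.034197 → 3.42%.

+3.42%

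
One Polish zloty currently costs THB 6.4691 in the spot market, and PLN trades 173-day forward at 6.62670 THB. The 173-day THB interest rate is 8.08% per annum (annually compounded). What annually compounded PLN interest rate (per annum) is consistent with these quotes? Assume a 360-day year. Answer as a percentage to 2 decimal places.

2.80%

T = 173/360 years.
By CIP, F/S equals the THB-to-PLN growth ratio: 6.6267/6.4691 = 1.0243620.
THB growth factor: (1 + 0.0808)^(173/360) = 1.0380458.
Hence g_PLN = 1.0133584.
Annualise: 1.0133584^(360/173) − 1 = 0.027999 = 2.80%.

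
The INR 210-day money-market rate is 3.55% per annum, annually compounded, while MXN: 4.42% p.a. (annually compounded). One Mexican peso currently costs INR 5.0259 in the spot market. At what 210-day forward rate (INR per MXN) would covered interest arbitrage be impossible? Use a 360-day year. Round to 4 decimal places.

T = 210/360 years.
INR growth factor: (1 + 0.0355)^(210/360) = 1.0205577.
Growth of 1 MXN over T: (1 + 0.0442)^(210/360) = 1.0255507.
CIP: F = S · (grow INR)/(grow MXN) = 5.0259 × 1.0205577/1.0255507 = 5.001431 INR per MXN.

5.0014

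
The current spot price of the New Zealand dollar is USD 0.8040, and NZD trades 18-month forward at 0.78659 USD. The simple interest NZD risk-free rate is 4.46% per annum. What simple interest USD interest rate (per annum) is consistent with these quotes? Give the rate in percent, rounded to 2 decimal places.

T = 18/12 years.
F/S = 0.78659/0.804 = 0.9783458 = (growth of USD) / (growth of NZD).
The NZD side grows by 1 + 0.0446×18/12 = 1.066900.
Hence g_USD = 1.0437971.
r = (1.0437971 − 1)/(18/12) = 0.029198 → 2.92%.

2.92%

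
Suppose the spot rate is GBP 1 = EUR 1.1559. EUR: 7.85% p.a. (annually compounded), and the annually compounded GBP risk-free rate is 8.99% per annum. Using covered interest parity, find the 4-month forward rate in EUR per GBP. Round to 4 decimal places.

T = 4/12 years.
Growth of 1 EUR over T: (1 + 0.0785)^(4/12) = 1.0255104.
GBP accumulates by (1 + 0.0899)^(4/12) = 1.029111.
Forward (EUR per GBP) = 1.1559 × 1.0255104 / 1.029111 = 1.151856.

1.1519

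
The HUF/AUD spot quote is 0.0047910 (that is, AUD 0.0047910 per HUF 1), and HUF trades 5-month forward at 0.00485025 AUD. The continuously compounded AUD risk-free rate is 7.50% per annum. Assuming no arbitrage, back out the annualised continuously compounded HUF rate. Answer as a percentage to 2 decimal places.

4.55%

T = 5/12 years.
By CIP, F/S equals the AUD-to-HUF growth ratio: 0.00485025/0.004791 = 1.0123669.
AUD growth factor: e^(0.0750×5/12) = 1.0317434.
So the HUF growth factor = 1.0191398.
Take logs: ln 1.0191398 / (5/12) = 0.045501, so 4.55%.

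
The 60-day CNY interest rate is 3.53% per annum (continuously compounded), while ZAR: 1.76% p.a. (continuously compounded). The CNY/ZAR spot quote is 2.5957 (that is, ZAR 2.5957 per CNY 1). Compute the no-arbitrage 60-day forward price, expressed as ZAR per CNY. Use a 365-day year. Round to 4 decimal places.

2.5882

T = 60/365 years.
ZAR growth factor: e^(0.0176×60/365) = 1.0028973.
CNY growth factor: e^(0.0353×60/365) = 1.0058196.
CIP: F = S · (grow ZAR)/(grow CNY) = 2.5957 × 1.0028973/1.0058196 = 2.588158 ZAR per CNY.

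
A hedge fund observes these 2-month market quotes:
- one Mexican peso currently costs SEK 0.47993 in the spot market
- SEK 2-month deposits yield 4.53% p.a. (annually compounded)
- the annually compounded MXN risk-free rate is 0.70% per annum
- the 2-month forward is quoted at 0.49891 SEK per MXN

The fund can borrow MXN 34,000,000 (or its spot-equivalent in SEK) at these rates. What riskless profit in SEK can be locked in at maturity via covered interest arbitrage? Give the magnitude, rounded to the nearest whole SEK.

T = 2/12 years.
Keep in MXN, deliver into the forward: 34,000,000·1.0011632784·0.49891 = SEK 16,982,672.62.
Swap to SEK now, deposit: 34,000,000·0.47993·1.0074113165 = SEK 16,438,555.05.
The quoted forward overvalues MXN, so borrow SEK, buy MXN at spot, deposit the MXN at 0.70%, and sell the proceeds forward at 0.49891.
Profit = 16,982,672.62 − 16,438,555.05 = SEK 544,118.

SEK 544,118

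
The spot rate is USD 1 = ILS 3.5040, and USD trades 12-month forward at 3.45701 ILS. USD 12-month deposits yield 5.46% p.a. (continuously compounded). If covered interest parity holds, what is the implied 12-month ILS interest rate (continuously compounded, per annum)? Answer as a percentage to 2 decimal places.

T = 1 year.
By CIP, F/S equals the ILS-to-USD growth ratio: 3.45701/3.504 = 0.9865896.
The USD side grows by e^(0.0546×1) = 1.0561181.
Hence g_ILS = 1.0419551.
Take logs: ln 1.0419551 / 1 = 0.041099, so 4.11%.

4.11%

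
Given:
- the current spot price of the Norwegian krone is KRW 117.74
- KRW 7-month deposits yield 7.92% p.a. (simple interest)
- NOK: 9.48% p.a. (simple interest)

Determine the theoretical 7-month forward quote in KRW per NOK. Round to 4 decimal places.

116.7247

T = 7/12 years.
Growth of 1 KRW over T: 1 + 0.0792×7/12 = 1.046200.
NOK growth factor: 1 + 0.0948×7/12 = 1.055300.
Forward (KRW per NOK) = 117.74 × 1.046200 / 1.055300 = 116.724711.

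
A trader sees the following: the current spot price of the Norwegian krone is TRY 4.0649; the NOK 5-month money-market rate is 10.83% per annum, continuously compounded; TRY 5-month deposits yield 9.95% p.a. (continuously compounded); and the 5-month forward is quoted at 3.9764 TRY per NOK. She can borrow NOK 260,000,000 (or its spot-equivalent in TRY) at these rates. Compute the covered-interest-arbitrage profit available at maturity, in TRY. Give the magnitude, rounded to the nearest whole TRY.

T = 5/12 years.
Route A — deposit NOK, sell forward: 260,000,000 × 1.046158621564 × 3.9764 = TRY 1,081,585,737.12.
Route B — convert at spot, deposit TRY: 260,000,000 × 4.0649 × 1.042329730541 = TRY 1,101,611,191.64.
The quoted forward undervalues NOK, so borrow NOK, convert to TRY at spot, deposit the TRY at 9.95%, and buy NOK forward at 3.9764 to cover the loan.
Arbitrage profit = |1,081,585,737.12 − 1,101,611,191.64| = TRY 20,025,455.

TRY 20,025,455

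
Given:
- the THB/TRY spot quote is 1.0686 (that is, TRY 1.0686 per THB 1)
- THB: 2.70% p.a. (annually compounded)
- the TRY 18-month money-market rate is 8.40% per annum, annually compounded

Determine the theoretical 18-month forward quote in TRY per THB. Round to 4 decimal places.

1.1588

T = 18/12 years.
TRY growth factor: (1 + 0.0840)^(18/12) = 1.1286101.
THB accumulates by (1 + 0.0270)^(18/12) = 1.0407722.
So F = 1.0686 × 1.1286101 / 1.0407722 = 1.158786 (TRY/THB).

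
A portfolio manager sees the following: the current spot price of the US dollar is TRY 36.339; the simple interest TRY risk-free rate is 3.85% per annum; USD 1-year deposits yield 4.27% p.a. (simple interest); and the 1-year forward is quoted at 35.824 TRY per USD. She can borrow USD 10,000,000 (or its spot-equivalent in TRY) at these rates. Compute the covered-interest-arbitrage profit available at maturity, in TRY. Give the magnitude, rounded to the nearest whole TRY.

T = 1 year.
Route A — deposit USD, sell forward: 10,000,000 × 1.042700 × 35.824 = TRY 373,536,848.00.
Route B — convert at spot, deposit TRY: 10,000,000 × 36.339 × 1.038500 = TRY 377,380,515.00.
The quoted forward undervalues USD, so borrow USD, convert to TRY at spot, deposit the TRY at 3.85%, and buy USD forward at 35.824 to cover the loan.
Arbitrage profit = |373,536,848.00 − 377,380,515.00| = TRY 3,843,667.

TRY 3,843,667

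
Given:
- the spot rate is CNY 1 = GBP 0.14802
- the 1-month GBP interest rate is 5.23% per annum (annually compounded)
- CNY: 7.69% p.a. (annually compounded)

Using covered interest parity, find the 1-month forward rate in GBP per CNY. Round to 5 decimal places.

T = 1/12 years.
GBP accumulates by (1 + 0.0523)^(1/12) = 1.0042572.
Growth of 1 CNY over T: (1 + 0.0769)^(1/12) = 1.006193.
Forward (GBP per CNY) = 0.14802 × 1.0042572 / 1.006193 = 0.1477352.

0.14774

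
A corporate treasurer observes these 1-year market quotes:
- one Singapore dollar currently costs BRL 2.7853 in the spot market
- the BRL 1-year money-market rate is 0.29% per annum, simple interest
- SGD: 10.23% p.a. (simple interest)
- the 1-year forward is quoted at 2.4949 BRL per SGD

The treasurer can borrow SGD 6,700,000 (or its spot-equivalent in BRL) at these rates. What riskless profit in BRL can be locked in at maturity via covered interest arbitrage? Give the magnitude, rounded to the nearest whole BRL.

BRL 289,769

T = 1 year.
Route A — deposit SGD, sell forward: 6,700,000 × 1.102300 × 2.4949 = BRL 18,425,859.41.
Route B — convert at spot, deposit BRL: 6,700,000 × 2.7853 × 1.002900 = BRL 18,715,628.38.
The quoted forward undervalues SGD, so borrow SGD, convert to BRL at spot, deposit the BRL at 0.29%, and buy SGD forward at 2.4949 to cover the loan.
Arbitrage profit = |18,425,859.41 − 18,715,628.38| = BRL 289,769.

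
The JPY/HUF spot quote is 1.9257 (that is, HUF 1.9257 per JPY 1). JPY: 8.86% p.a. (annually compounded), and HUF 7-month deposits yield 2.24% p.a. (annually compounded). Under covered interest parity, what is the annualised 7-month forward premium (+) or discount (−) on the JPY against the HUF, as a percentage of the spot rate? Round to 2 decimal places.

T = 7/12 years.
No-arbitrage forward: 1.9257 × 1.0130063 / 1.0507672 = 1.8564971 HUF/JPY.
(F − S)/S ÷ T = (1.8564971 − 1.9257)/1.9257/(7/12) = -0.061605 → -6.16%.

-6.16%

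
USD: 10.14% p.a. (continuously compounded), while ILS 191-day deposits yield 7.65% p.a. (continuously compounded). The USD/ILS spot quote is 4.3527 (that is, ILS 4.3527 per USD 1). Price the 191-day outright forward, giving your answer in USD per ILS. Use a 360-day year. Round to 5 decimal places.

T = 191/360 years.
ILS growth factor: e^(0.0765×191/360) = 1.0414224.
Growth of 1 USD over T: e^(0.1014×191/360) = 1.0552718.
CIP: F = S · (grow ILS)/(grow USD) = 4.3527 × 1.0414224/1.0552718 = 4.295575 ILS per USD.
Quoted the other way: 1/4.295575 = 0.23280 USD per ILS.

0.23280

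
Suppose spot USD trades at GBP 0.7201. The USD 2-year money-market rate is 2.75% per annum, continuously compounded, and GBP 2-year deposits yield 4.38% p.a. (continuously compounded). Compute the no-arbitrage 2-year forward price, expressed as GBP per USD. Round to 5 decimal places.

0.74396

T = 2 years.
GBP accumulates by e^(0.0438×2) = 1.0915514.
USD accumulates by e^(0.0275×2) = 1.0565406.
Forward (GBP per USD) = 0.7201 × 1.0915514 / 1.0565406 = 0.7439621.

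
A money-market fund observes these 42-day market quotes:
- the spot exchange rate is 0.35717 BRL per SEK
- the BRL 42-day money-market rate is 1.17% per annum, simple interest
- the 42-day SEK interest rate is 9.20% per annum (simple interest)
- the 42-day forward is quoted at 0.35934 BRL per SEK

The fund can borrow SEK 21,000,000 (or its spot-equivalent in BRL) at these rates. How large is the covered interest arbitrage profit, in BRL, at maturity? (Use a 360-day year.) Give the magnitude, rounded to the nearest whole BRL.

T = 42/360 years.
Route A — deposit SEK, sell forward: 21,000,000 × 1.010733333 × 0.35934 = BRL 7,627,135.23.
Route B — convert at spot, deposit BRL: 21,000,000 × 0.35717 × 1.001365 = BRL 7,510,808.28.
The quoted forward overvalues SEK, so borrow BRL, buy SEK at spot, deposit the SEK at 9.20%, and sell the proceeds forward at 0.35934.
Profit = 7,627,135.23 − 7,510,808.28 = BRL 116,327.

BRL 116,327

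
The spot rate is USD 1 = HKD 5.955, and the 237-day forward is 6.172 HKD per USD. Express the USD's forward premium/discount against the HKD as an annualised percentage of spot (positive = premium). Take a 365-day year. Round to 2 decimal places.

+5.61%

T = 237/365 years.
USD trades forward at +3.64400% vs spot over the period.
×(1/T) gives 5.61% p.a.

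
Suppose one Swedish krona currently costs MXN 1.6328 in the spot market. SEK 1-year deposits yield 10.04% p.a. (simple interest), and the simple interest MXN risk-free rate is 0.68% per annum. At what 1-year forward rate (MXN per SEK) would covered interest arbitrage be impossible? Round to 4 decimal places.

T = 1 year.
Growth of 1 MXN over T: 1 + 0.0068×1 = 1.006800.
Growth of 1 SEK over T: 1 + 0.1004×1 = 1.100400.
So F = 1.6328 × 1.006800 / 1.100400 = 1.493914 (MXN/SEK).

1.4939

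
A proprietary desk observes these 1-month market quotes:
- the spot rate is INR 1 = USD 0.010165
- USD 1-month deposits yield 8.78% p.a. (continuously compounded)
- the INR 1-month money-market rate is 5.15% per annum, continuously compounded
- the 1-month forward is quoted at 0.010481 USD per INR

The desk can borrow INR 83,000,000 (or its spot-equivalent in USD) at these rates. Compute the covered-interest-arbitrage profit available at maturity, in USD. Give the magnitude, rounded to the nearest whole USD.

T = 1/12 years.
Keep in INR, deliver into the forward: 83,000,000·1.00430089·0.010481 = USD 873,664.44.
Swap to USD now, deposit: 83,000,000·0.010165·1.0073435 = USD 849,890.67.
The quoted forward overvalues INR, so borrow USD, buy INR at spot, deposit the INR at 5.15%, and sell the proceeds forward at 0.010481.
Arbitrage profit = |873,664.44 − 849,890.67| = USD 23,774.

USD 23,774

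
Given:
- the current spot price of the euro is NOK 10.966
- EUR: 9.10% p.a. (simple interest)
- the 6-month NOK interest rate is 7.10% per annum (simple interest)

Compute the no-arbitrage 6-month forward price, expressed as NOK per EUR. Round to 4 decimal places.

T = 6/12 years.
Growth of 1 NOK over T: 1 + 0.0710×6/12 = 1.035500.
EUR accumulates by 1 + 0.0910×6/12 = 1.045500.
So F = 10.966 × 1.035500 / 1.045500 = 10.861112 (NOK/EUR).

10.8611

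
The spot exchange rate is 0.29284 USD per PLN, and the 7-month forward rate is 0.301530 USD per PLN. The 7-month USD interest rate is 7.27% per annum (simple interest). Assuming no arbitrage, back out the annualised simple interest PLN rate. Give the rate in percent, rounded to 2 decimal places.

2.12%

T = 7/12 years.
F/S = 0.30153/0.29284 = 1.0296749 = (growth of USD) / (growth of PLN).
The USD side grows by 1 + 0.0727×7/12 = 1.0424083.
So the PLN growth factor = 1.0123664.
r = (1.0123664 − 1)/(7/12) = 0.021200 → 2.12%.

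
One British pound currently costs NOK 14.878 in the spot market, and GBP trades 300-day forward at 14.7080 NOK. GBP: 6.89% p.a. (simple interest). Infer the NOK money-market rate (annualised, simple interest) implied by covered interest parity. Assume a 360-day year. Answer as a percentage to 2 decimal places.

5.44%

T = 300/360 years.
CIP gives F = S · g_NOK/g_GBP, so g_NOK/g_GBP = 14.708/14.878 = 0.9885737.
The GBP side grows by 1 + 0.0689×300/360 = 1.0574167.
Hence g_NOK = 1.0453343.
(1.0453343 − 1)/T = 0.054401, i.e. 5.44%.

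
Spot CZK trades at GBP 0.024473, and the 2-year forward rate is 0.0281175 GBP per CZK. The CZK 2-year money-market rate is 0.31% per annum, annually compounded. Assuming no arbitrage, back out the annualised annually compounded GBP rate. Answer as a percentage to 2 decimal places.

T = 2 years.
CIP gives F = S · g_GBP/g_CZK, so g_GBP/g_CZK = 0.0281175/0.024473 = 1.1489192.
CZK growth factor: (1 + 0.0031)^2 = 1.0062096.
So the GBP growth factor = 1.1560535.
r = 1.1560535^(1/2) − 1 = 0.075199 → 7.52%.

7.52%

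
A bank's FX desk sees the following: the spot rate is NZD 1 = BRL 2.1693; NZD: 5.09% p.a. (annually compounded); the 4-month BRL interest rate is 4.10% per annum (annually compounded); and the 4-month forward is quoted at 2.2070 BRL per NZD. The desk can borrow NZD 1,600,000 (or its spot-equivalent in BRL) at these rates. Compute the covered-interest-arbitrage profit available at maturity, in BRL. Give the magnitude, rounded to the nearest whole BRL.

T = 4/12 years.
Invest the NZD and cover forward: 1,600,000 × 1.016686673 × 2.2070 = BRL 3,590,123.98.
Convert at spot and invest in BRL: 1,600,000 × 2.1693 × 1.01348403 = BRL 3,517,681.45.
The quoted forward overvalues NZD, so borrow BRL, buy NZD at spot, deposit the NZD at 5.09%, and sell the proceeds forward at 2.2070.
The gap between the two covered legs is BRL 72,443.

BRL 72,443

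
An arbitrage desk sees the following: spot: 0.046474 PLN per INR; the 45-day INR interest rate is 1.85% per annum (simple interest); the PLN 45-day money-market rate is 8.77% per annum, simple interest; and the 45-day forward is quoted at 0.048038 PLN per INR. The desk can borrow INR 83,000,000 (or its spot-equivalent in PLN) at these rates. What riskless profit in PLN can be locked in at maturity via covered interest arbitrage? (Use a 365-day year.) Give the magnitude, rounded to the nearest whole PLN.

PLN 97,199

T = 45/365 years.
Invest the INR and cover forward: 83,000,000 × 1.002280822 × 0.048038 = PLN 3,996,247.99.
Convert at spot and invest in PLN: 83,000,000 × 0.046474 × 1.010812329 = PLN 3,899,048.85.
The quoted forward overvalues INR, so borrow PLN, buy INR at spot, deposit the INR at 1.85%, and sell the proceeds forward at 0.048038.
Arbitrage profit = |3,996,247.99 − 3,899,048.85| = PLN 97,199.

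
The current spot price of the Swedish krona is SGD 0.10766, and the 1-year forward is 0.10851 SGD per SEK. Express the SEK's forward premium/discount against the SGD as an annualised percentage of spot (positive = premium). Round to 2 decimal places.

+0.79%

T = 1 year.
(F − S)/S = (0.10851 − 0.10766)/0.10766 = 0.0078952.
Per annum: 0.0078952 / 1 = 0.007895 = 0.79%.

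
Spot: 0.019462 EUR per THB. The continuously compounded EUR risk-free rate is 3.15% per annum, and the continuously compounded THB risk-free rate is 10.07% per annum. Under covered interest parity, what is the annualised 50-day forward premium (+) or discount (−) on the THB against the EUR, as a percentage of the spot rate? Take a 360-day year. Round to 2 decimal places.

-6.89%

T = 50/360 years.
No-arbitrage forward: 0.019462 × 1.0043846 / 1.0140844 = 0.019275844 EUR/THB.
Annualised premium = (F − S)/S × (1/T) = (0.019275844 − 0.019462)/0.019462 ÷ (50/360) = -6.89%.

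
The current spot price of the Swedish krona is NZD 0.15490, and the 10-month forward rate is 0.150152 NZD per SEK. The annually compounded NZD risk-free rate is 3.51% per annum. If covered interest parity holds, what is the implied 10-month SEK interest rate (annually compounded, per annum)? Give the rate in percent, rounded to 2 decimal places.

7.45%

T = 10/12 years.
CIP gives F = S · g_NZD/g_SEK, so g_NZD/g_SEK = 0.150152/0.1549 = 0.9693480.
NZD growth factor: (1 + 0.0351)^(10/12) = 1.0291656.
That pins the SEK growth at 1.0617091.
Annualise: 1.0617091^(12/10) − 1 = 0.074501 = 7.45%.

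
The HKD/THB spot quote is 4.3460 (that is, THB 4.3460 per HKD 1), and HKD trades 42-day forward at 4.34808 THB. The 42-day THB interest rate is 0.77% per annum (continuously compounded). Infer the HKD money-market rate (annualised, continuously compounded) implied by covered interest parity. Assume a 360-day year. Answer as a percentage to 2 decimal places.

0.36%

T = 42/360 years.
CIP gives F = S · g_THB/g_HKD, so g_THB/g_HKD = 4.34808/4.346 = 1.0004786.
The THB side grows by e^(0.0077×42/360) = 1.0008987.
That pins the HKD growth at 1.0004199.
r = ln(1.0004199)/(42/360) = 0.003598 → 0.36%.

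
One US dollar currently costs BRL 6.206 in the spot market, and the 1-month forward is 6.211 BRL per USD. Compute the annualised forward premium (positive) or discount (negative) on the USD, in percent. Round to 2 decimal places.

+0.97%

T = 1/12 years.
USD trades forward at +0.08057% vs spot over the period.
Annualise by dividing by T: 0.0008057 / (1/12) = 0.009668 → 0.97%.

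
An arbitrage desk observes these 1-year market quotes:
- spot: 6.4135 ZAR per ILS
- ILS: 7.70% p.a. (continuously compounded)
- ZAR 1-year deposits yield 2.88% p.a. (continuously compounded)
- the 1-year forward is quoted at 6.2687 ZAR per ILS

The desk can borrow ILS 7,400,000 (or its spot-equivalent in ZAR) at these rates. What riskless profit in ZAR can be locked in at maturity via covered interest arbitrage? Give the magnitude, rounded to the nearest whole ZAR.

ZAR 1,254,784

T = 1 year.
Invest the ILS and cover forward: 7,400,000 × 1.0800420764 × 6.2687 = ZAR 50,101,402.26.
Convert at spot and invest in ZAR: 7,400,000 × 6.4135 × 1.0292187301 = ZAR 48,846,618.01.
The quoted forward overvalues ILS, so borrow ZAR, buy ILS at spot, deposit the ILS at 7.70%, and sell the proceeds forward at 6.2687.
Profit = 50,101,402.26 − 48,846,618.01 = ZAR 1,254,784.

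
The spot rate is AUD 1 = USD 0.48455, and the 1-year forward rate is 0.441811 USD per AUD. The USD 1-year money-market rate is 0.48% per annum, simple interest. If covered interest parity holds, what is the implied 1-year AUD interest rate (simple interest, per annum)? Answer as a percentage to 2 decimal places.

10.20%

T = 1 year.
By CIP, F/S equals the USD-to-AUD growth ratio: 0.441811/0.48455 = 0.9117965.
USD growth factor: 1 + 0.0048×1 = 1.004800.
Hence g_AUD = 1.1020003.
(1.1020003 − 1)/T = 0.102000, i.e. 10.20%.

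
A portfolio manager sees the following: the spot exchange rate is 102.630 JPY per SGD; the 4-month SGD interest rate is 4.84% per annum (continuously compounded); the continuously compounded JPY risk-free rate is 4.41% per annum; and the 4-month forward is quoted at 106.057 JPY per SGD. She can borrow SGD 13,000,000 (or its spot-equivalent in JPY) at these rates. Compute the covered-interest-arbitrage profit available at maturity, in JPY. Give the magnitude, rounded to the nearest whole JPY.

JPY 47,217,635

T = 4/12 years.
Route A — deposit SGD, sell forward: 13,000,000 × 1.016264178263 × 106.057 = JPY 1,401,165,089.40.
Route B — convert at spot, deposit JPY: 13,000,000 × 102.630 × 1.014808576372 = JPY 1,353,947,454.51.
The quoted forward overvalues SGD, so borrow JPY, buy SGD at spot, deposit the SGD at 4.84%, and sell the proceeds forward at 106.057.
Arbitrage profit = |1,401,165,089.40 − 1,353,947,454.51| = JPY 47,217,635.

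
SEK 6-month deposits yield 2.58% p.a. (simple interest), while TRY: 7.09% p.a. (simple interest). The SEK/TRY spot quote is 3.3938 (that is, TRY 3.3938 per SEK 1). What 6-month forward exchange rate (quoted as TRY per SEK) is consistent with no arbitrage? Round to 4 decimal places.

T = 6/12 years.
TRY growth factor: 1 + 0.0709×6/12 = 1.035450.
SEK growth factor: 1 + 0.0258×6/12 = 1.012900.
CIP: F = S · (grow TRY)/(grow SEK) = 3.3938 × 1.035450/1.012900 = 3.469356 TRY per SEK.

3.4694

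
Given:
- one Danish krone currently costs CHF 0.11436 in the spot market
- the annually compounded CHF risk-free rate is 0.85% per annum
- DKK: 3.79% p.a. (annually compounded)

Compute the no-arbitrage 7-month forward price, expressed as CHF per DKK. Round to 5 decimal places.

0.11246

T = 7/12 years.
CHF growth factor: (1 + 0.0085)^(7/12) = 1.0049496.
DKK growth factor: (1 + 0.0379)^(7/12) = 1.0219368.
So F = 0.11436 × 1.0049496 / 1.0219368 = 0.1124590 (CHF/DKK).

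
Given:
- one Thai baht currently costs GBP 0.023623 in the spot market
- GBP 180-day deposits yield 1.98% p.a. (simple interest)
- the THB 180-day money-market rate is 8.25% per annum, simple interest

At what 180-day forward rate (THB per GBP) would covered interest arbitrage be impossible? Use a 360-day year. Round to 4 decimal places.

T = 180/360 years.
GBP accumulates by 1 + 0.0198×180/360 = 1.009900.
THB accumulates by 1 + 0.0825×180/360 = 1.041250.
Forward (GBP per THB) = 0.023623 × 1.009900 / 1.041250 = 0.022911758.
Quoted the other way: 1/0.022911758 = 43.6457 THB per GBP.

43.6457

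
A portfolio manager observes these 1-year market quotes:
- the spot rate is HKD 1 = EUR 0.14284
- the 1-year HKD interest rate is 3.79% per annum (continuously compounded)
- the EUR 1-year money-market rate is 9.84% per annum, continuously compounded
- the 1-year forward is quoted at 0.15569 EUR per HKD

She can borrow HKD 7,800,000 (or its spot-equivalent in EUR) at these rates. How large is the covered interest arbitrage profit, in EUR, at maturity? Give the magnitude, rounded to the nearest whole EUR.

T = 1 year.
Invest the HKD and cover forward: 7,800,000 × 1.038627365 × 0.15569 = EUR 1,261,290.38.
Convert at spot and invest in EUR: 7,800,000 × 0.14284 × 1.103404058 = EUR 1,229,359.84.
The quoted forward overvalues HKD, so borrow EUR, buy HKD at spot, deposit the HKD at 3.79%, and sell the proceeds forward at 0.15569.
Profit = 1,261,290.38 − 1,229,359.84 = EUR 31,931.

EUR 31,931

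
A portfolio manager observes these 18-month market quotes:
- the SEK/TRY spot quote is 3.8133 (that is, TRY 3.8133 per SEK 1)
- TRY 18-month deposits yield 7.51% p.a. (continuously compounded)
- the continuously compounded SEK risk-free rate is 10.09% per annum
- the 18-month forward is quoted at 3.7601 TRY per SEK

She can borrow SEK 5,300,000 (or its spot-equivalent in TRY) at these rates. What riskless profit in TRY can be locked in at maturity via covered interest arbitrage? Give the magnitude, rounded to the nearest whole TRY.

TRY 564,536

T = 18/12 years.
Route A — deposit SEK, sell forward: 5,300,000 × 1.1634037782 × 3.7601 = TRY 23,184,927.10.
Route B — convert at spot, deposit TRY: 5,300,000 × 3.8133 × 1.1192401303 = TRY 22,620,391.46.
The quoted forward overvalues SEK, so borrow TRY, buy SEK at spot, deposit the SEK at 10.09%, and sell the proceeds forward at 3.7601.
Arbitrage profit = |23,184,927.10 − 22,620,391.46| = TRY 564,536.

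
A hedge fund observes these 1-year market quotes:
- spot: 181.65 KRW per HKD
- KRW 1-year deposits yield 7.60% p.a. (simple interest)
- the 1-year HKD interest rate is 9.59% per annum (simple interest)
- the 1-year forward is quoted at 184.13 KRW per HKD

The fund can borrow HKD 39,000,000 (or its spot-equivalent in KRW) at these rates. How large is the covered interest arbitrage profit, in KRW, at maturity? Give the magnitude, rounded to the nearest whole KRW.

KRW 246,974,013

T = 1 year.
Invest the HKD and cover forward: 39,000,000 × 1.095900 × 184.13 = KRW 7,869,734,613.00.
Convert at spot and invest in KRW: 39,000,000 × 181.65 × 1.076000 = KRW 7,622,760,600.00.
The quoted forward overvalues HKD, so borrow KRW, buy HKD at spot, deposit the HKD at 9.59%, and sell the proceeds forward at 184.13.
Profit = 7,869,734,613.00 − 7,622,760,600.00 = KRW 246,974,013.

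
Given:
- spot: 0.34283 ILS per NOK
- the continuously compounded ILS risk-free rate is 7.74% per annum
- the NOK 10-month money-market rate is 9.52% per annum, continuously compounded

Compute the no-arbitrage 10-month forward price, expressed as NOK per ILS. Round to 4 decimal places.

T = 10/12 years.
Growth of 1 ILS over T: e^(0.0774×10/12) = 1.0666256.
Growth of 1 NOK over T: e^(0.0952×10/12) = 1.0825651.
Forward (ILS per NOK) = 0.34283 × 1.0666256 / 1.0825651 = 0.3377822.
Quoted the other way: 1/0.3377822 = 2.9605 NOK per ILS.

2.9605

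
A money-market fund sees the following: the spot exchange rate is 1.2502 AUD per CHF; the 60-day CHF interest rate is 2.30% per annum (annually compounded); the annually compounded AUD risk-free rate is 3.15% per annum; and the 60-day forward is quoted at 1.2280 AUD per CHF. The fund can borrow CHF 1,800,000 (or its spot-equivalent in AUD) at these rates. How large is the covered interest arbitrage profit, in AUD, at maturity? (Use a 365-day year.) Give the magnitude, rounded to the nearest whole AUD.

AUD 43,184

T = 60/365 years.
Invest the CHF and cover forward: 1,800,000 × 1.003744993 × 1.2280 = AUD 2,218,677.93.
Convert at spot and invest in AUD: 1,800,000 × 1.2502 × 1.005111219 = AUD 2,261,862.08.
The quoted forward undervalues CHF, so borrow CHF, convert to AUD at spot, deposit the AUD at 3.15%, and buy CHF forward at 1.2280 to cover the loan.
Profit = 2,261,862.08 − 2,218,677.93 = AUD 43,184.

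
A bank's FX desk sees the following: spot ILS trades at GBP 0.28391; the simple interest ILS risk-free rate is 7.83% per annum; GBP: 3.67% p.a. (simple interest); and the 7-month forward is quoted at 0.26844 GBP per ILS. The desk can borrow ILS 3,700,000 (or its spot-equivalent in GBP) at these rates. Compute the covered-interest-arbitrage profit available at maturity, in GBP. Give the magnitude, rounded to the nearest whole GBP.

T = 7/12 years.
Invest the ILS and cover forward: 3,700,000 × 1.045675 × 0.26844 = GBP 1,038,593.69.
Convert at spot and invest in GBP: 3,700,000 × 0.28391 × 1.021408333 = GBP 1,072,955.75.
The quoted forward undervalues ILS, so borrow ILS, convert to GBP at spot, deposit the GBP at 3.67%, and buy ILS forward at 0.26844 to cover the loan.
The gap between the two covered legs is GBP 34,362.

GBP 34,362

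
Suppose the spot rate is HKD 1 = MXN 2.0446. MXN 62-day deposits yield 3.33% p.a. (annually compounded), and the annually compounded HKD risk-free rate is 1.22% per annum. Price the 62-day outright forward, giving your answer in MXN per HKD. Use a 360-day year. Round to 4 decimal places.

T = 62/360 years.
MXN accumulates by (1 + 0.0333)^(62/360) = 1.0056575.
Growth of 1 HKD over T: (1 + 0.0122)^(62/360) = 1.0020906.
Forward (MXN per HKD) = 2.0446 × 1.0056575 / 1.0020906 = 2.051878.

2.0519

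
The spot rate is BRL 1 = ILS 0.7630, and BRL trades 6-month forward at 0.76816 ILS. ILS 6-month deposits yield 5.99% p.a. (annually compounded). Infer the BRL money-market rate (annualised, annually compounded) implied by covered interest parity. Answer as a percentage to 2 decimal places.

4.57%

T = 6/12 years.
CIP gives F = S · g_ILS/g_BRL, so g_ILS/g_BRL = 0.76816/0.763 = 1.0067628.
ILS growth factor: (1 + 0.0599)^(6/12) = 1.0295144.
That pins the BRL growth at 1.0225988.
Annualise: 1.0225988^(12/6) − 1 = 0.045708 = 4.57%.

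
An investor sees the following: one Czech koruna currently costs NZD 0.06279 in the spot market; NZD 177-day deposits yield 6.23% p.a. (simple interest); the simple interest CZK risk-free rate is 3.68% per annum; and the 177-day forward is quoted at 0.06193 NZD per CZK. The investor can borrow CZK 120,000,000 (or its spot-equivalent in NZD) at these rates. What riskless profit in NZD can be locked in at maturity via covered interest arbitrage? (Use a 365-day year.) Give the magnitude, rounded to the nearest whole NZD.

NZD 198,215

T = 177/365 years.
Keep in CZK, deliver into the forward: 120,000,000·1.017845479·0.06193 = NZD 7,564,220.46.
Swap to NZD now, deposit: 120,000,000·0.06279·1.030211233 = NZD 7,762,435.60.
The quoted forward undervalues CZK, so borrow CZK, convert to NZD at spot, deposit the NZD at 6.23%, and buy CZK forward at 0.06193 to cover the loan.
Profit = 7,762,435.60 − 7,564,220.46 = NZD 198,215.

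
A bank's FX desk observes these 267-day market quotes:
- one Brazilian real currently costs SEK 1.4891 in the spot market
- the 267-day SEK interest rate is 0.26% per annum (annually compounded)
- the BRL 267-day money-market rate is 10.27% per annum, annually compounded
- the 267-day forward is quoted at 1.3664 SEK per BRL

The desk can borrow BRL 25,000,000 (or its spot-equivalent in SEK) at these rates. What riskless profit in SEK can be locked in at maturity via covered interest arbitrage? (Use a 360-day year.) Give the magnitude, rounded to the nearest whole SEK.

T = 267/360 years.
Keep in BRL, deliver into the forward: 25,000,000·1.0751999103·1.3664 = SEK 36,728,828.94.
Swap to SEK now, deposit: 25,000,000·1.4891·1.0019276864 = SEK 37,299,262.95.
The quoted forward undervalues BRL, so borrow BRL, convert to SEK at spot, deposit the SEK at 0.26%, and buy BRL forward at 1.3664 to cover the loan.
Arbitrage profit = |36,728,828.94 − 37,299,262.95| = SEK 570,434.

SEK 570,434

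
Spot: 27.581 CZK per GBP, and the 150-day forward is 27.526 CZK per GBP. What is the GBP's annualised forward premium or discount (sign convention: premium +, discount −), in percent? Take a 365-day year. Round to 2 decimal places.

T = 150/365 years.
(F − S)/S = (27.526 − 27.581)/27.581 = -0.0019941.
×(1/T) gives -0.49% p.a.

-0.49%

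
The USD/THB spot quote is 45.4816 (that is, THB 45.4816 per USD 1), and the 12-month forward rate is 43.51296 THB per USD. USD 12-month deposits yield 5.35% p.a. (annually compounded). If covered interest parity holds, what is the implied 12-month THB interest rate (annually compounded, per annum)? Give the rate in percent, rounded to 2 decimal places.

0.79%

T = 1 year.
CIP gives F = S · g_THB/g_USD, so g_THB/g_USD = 43.51296/45.4816 = 0.9567157.
The USD side grows by (1 + 0.0535)^1 = 1.053500.
So the THB growth factor = 1.007900.
r = 1.007900^(1/1) − 1 = 0.007900 → 0.79%.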